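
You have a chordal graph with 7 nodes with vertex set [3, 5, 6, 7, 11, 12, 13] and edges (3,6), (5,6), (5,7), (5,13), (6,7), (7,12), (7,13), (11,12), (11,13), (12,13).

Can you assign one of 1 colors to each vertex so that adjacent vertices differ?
The clique on vertices [11, 12, 13] has size 3 > 1, so it alone needs 3 colors.

No, G is not 1-colorable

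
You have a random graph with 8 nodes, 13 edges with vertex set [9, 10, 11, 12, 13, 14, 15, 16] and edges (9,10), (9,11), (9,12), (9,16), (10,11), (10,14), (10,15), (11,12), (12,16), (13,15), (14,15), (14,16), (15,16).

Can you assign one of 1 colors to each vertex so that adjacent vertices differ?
No, G is not 1-colorable

The clique on vertices [9, 12, 16] has size 3 > 1, so it alone needs 3 colors.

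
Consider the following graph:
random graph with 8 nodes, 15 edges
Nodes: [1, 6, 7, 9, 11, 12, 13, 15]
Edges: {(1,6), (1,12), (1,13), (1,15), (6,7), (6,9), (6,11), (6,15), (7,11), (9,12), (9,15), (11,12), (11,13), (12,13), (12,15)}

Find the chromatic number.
χ(G) = 3

Clique number ω(G) = 3 (lower bound: χ ≥ ω).
The clique on [1, 12, 13] has size 3, forcing χ ≥ 3, and the coloring below uses 3 colors, so χ(G) = 3.
A valid 3-coloring: color 1: [6, 12]; color 2: [1, 9, 11]; color 3: [7, 13, 15].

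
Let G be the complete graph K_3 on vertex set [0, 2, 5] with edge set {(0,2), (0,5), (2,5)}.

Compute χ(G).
Clique number ω(G) = 3 (lower bound: χ ≥ ω).
The clique on [0, 2, 5] has size 3, forcing χ ≥ 3, and the coloring below uses 3 colors, so χ(G) = 3.
A valid 3-coloring: color 1: [0]; color 2: [5]; color 3: [2].

χ(G) = 3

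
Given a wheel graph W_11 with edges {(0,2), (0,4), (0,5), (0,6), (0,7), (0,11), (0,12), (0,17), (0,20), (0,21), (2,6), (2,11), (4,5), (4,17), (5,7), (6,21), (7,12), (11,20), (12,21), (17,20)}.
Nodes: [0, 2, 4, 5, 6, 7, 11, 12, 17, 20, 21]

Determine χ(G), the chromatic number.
Clique number ω(G) = 3 (lower bound: χ ≥ ω).
The clique on [0, 2, 11] has size 3, forcing χ ≥ 3, and the coloring below uses 3 colors, so χ(G) = 3.
A valid 3-coloring: color 1: [0]; color 2: [2, 4, 7, 20, 21]; color 3: [5, 6, 11, 12, 17].

χ(G) = 3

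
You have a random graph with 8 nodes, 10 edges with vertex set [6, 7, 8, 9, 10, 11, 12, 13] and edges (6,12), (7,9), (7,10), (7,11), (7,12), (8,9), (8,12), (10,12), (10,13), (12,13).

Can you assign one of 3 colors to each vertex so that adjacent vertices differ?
A valid 3-coloring: color 1: [9, 11, 12]; color 2: [6, 7, 8, 13]; color 3: [10].
(χ(G) = 3 ≤ 3.)

Yes, G is 3-colorable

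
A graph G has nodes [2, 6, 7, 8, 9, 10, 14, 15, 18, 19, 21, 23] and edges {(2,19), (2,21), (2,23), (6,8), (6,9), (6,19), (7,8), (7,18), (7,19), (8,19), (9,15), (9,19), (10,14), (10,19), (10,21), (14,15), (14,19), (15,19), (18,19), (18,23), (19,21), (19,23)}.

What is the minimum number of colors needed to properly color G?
χ(G) = 4

Clique number ω(G) = 3 (lower bound: χ ≥ ω).
Odd cycle [15, 9, 6, 8, 7, 18, 23, 2, 21, 10, 14] needs 3 colors (χ ≥ 3).
Vertex 19 is adjacent to every vertex of [2, 6, 7, 8, 9, 10, 14, 15, 18, 21, 23], which already need 3 colors among themselves, so 19 needs a new color (χ ≥ 4).
The coloring below uses 4 colors, so χ(G) = 4.
A valid 4-coloring: color 1: [19]; color 2: [6, 7, 10, 15, 23]; color 3: [2, 8, 9, 14, 18]; color 4: [21].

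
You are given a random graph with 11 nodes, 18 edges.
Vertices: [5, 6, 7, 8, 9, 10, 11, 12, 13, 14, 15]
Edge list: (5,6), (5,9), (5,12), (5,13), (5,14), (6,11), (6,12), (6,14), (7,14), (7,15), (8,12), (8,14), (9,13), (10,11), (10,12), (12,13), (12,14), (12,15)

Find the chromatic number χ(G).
Clique number ω(G) = 4 (lower bound: χ ≥ ω).
The clique on [5, 6, 12, 14] has size 4, forcing χ ≥ 4, and the coloring below uses 4 colors, so χ(G) = 4.
A valid 4-coloring: color 1: [7, 9, 11, 12]; color 2: [5, 8, 10, 15]; color 3: [13, 14]; color 4: [6].

χ(G) = 4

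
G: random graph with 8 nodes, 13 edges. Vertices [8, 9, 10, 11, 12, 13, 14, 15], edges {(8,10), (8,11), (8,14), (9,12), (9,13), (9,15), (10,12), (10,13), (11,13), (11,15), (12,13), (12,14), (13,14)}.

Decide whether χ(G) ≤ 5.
A valid 5-coloring: color 1: [8, 13, 15]; color 2: [11, 12]; color 3: [9, 10, 14].
(χ(G) = 3 ≤ 5.)

Yes, G is 5-colorable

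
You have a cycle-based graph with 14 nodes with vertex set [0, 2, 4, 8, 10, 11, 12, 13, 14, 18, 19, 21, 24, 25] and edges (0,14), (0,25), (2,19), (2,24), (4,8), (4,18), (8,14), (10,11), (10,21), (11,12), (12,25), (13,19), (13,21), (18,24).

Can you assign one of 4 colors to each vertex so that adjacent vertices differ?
Yes, G is 4-colorable

A valid 4-coloring: color 1: [0, 2, 8, 10, 12, 13, 18]; color 2: [4, 11, 14, 19, 21, 24, 25].
(χ(G) = 2 ≤ 4.)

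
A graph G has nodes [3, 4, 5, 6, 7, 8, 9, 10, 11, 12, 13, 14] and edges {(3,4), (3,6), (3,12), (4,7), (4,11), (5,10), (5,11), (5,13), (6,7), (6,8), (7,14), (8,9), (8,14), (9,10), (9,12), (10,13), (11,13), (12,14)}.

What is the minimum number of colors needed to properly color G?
Clique number ω(G) = 3 (lower bound: χ ≥ ω).
The clique on [5, 10, 13] has size 3, forcing χ ≥ 3, and the coloring below uses 3 colors, so χ(G) = 3.
A valid 3-coloring: color 1: [3, 7, 8, 10, 11]; color 2: [4, 5, 6, 12]; color 3: [9, 13, 14].

χ(G) = 3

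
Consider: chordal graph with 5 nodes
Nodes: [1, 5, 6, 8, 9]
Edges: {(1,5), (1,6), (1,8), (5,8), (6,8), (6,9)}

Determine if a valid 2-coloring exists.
No, G is not 2-colorable

The clique on vertices [1, 5, 8] has size 3 > 2, so it alone needs 3 colors.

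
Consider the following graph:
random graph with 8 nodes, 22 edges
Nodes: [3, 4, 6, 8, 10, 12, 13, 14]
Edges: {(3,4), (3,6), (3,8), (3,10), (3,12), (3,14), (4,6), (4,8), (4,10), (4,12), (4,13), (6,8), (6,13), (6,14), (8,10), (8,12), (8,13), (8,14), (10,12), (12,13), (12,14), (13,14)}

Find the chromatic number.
χ(G) = 5

Clique number ω(G) = 5 (lower bound: χ ≥ ω).
The clique on [3, 4, 8, 10, 12] has size 5, forcing χ ≥ 5, and the coloring below uses 5 colors, so χ(G) = 5.
A valid 5-coloring: color 1: [8]; color 2: [6, 12]; color 3: [4, 14]; color 4: [3, 13]; color 5: [10].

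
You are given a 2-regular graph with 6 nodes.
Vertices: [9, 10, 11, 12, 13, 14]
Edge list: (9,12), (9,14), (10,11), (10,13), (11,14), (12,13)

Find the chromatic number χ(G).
χ(G) = 2

Clique number ω(G) = 2 (lower bound: χ ≥ ω).
The graph is bipartite (no odd cycle), so 2 colors suffice: χ(G) = 2.
A valid 2-coloring: color 1: [9, 11, 13]; color 2: [10, 12, 14].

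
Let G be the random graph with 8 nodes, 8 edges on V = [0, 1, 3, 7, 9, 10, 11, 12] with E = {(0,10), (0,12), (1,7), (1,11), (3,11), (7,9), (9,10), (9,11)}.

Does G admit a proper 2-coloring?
A valid 2-coloring: color 1: [0, 1, 3, 9]; color 2: [7, 10, 11, 12].
(χ(G) = 2 ≤ 2.)

Yes, G is 2-colorable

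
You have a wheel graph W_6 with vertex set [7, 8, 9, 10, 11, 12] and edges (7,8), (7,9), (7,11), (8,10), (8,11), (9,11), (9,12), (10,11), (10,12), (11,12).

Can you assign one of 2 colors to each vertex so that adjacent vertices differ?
No, G is not 2-colorable

The clique on vertices [8, 10, 11] has size 3 > 2, so it alone needs 3 colors.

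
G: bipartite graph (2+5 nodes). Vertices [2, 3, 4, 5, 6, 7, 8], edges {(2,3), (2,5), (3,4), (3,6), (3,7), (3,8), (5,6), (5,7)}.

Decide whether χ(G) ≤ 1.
Edge (2,3) forces its endpoints to differ, so 1 color is not enough.

No, G is not 1-colorable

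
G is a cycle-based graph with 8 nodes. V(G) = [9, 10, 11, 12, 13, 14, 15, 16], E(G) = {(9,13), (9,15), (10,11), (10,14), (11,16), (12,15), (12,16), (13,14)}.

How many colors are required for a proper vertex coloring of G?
χ(G) = 2

Clique number ω(G) = 2 (lower bound: χ ≥ ω).
The graph is bipartite (no odd cycle), so 2 colors suffice: χ(G) = 2.
A valid 2-coloring: color 1: [10, 13, 15, 16]; color 2: [9, 11, 12, 14].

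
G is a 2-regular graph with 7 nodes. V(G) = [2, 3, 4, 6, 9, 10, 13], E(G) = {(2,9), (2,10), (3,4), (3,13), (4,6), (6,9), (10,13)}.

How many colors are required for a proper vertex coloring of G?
Clique number ω(G) = 2 (lower bound: χ ≥ ω).
Odd cycle [6, 9, 2, 10, 13, 3, 4] needs 3 colors (χ ≥ 3).
The coloring below uses 3 colors, so χ(G) = 3.
A valid 3-coloring: color 1: [2, 3, 6]; color 2: [4, 9, 13]; color 3: [10].

χ(G) = 3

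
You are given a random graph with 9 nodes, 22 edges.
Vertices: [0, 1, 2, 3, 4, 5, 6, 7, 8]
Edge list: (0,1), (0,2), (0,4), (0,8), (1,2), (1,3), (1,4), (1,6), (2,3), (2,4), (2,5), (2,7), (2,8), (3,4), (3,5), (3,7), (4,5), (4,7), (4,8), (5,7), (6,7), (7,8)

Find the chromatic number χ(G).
χ(G) = 5

Clique number ω(G) = 5 (lower bound: χ ≥ ω).
The clique on [2, 3, 4, 5, 7] has size 5, forcing χ ≥ 5, and the coloring below uses 5 colors, so χ(G) = 5.
A valid 5-coloring: color 1: [4, 6]; color 2: [2]; color 3: [1, 7]; color 4: [0, 3]; color 5: [5, 8].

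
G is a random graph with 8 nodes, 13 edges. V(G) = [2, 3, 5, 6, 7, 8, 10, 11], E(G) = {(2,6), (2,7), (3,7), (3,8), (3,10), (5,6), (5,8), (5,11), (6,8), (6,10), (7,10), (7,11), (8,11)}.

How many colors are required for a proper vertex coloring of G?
χ(G) = 3

Clique number ω(G) = 3 (lower bound: χ ≥ ω).
The clique on [5, 8, 11] has size 3, forcing χ ≥ 3, and the coloring below uses 3 colors, so χ(G) = 3.
A valid 3-coloring: color 1: [5, 7]; color 2: [3, 6, 11]; color 3: [2, 8, 10].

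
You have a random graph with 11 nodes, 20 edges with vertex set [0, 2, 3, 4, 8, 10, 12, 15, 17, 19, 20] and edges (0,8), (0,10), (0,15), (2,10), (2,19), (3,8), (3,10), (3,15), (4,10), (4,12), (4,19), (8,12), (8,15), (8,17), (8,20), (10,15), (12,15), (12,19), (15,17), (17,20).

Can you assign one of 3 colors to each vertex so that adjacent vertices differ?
Yes, G is 3-colorable

A valid 3-coloring: color 1: [2, 4, 15, 20]; color 2: [8, 10, 19]; color 3: [0, 3, 12, 17].
(χ(G) = 3 ≤ 3.)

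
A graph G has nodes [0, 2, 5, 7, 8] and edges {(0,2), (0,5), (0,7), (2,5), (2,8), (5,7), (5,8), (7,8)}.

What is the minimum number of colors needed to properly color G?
Clique number ω(G) = 3 (lower bound: χ ≥ ω).
The clique on [0, 2, 5] has size 3, forcing χ ≥ 3, and the coloring below uses 3 colors, so χ(G) = 3.
A valid 3-coloring: color 1: [5]; color 2: [0, 8]; color 3: [2, 7].

χ(G) = 3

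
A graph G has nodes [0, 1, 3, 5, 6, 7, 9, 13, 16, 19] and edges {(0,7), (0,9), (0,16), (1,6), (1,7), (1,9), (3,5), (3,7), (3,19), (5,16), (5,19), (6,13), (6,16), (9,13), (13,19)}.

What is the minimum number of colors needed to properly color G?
χ(G) = 3

Clique number ω(G) = 3 (lower bound: χ ≥ ω).
The clique on [3, 5, 19] has size 3, forcing χ ≥ 3, and the coloring below uses 3 colors, so χ(G) = 3.
A valid 3-coloring: color 1: [5, 6, 7, 9]; color 2: [0, 1, 3, 13]; color 3: [16, 19].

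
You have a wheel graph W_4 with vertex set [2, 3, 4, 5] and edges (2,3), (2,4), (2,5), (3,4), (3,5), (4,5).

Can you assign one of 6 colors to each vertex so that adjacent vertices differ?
A valid 6-coloring: color 1: [5]; color 2: [2]; color 3: [3]; color 4: [4].
(χ(G) = 4 ≤ 6.)

Yes, G is 6-colorable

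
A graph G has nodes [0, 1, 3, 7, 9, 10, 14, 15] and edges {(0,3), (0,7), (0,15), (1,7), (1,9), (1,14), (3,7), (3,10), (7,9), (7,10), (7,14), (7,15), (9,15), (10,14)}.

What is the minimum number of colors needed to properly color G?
Clique number ω(G) = 3 (lower bound: χ ≥ ω).
Odd cycle [10, 3, 0, 15, 9, 1, 14] needs 3 colors (χ ≥ 3).
Vertex 7 is adjacent to every vertex of [0, 1, 3, 9, 10, 14, 15], which already need 3 colors among themselves, so 7 needs a new color (χ ≥ 4).
The coloring below uses 4 colors, so χ(G) = 4.
A valid 4-coloring: color 1: [7]; color 2: [0, 1, 10]; color 3: [3, 14, 15]; color 4: [9].

χ(G) = 4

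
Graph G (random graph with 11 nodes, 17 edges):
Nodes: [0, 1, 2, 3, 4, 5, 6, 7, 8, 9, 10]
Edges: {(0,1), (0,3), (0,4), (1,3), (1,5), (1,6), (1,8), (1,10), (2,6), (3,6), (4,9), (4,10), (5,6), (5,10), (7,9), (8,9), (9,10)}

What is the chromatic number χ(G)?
Clique number ω(G) = 3 (lower bound: χ ≥ ω).
The clique on [1, 5, 10] has size 3, forcing χ ≥ 3, and the coloring below uses 3 colors, so χ(G) = 3.
A valid 3-coloring: color 1: [1, 2, 9]; color 2: [0, 6, 7, 8, 10]; color 3: [3, 4, 5].

χ(G) = 3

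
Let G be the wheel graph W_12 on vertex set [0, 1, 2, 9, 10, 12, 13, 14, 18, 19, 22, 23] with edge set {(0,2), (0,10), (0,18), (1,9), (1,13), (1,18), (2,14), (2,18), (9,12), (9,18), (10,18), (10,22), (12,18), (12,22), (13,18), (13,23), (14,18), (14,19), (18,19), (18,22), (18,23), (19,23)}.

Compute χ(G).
χ(G) = 4

Clique number ω(G) = 3 (lower bound: χ ≥ ω).
Odd cycle [2, 0, 10, 22, 12, 9, 1, 13, 23, 19, 14] needs 3 colors (χ ≥ 3).
Vertex 18 is adjacent to every vertex of [0, 1, 2, 9, 10, 12, 13, 14, 19, 22, 23], which already need 3 colors among themselves, so 18 needs a new color (χ ≥ 4).
The coloring below uses 4 colors, so χ(G) = 4.
A valid 4-coloring: color 1: [18]; color 2: [1, 2, 10, 12, 19]; color 3: [0, 9, 13, 14, 22]; color 4: [23].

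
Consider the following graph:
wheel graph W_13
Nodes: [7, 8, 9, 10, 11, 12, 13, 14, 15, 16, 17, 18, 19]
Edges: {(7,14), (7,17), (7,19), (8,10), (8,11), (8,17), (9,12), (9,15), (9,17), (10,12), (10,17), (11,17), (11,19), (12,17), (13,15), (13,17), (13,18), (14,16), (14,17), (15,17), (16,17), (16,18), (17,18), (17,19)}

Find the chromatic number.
Clique number ω(G) = 3 (lower bound: χ ≥ ω).
The clique on [7, 17, 19] has size 3, forcing χ ≥ 3, and the coloring below uses 3 colors, so χ(G) = 3.
A valid 3-coloring: color 1: [17]; color 2: [8, 12, 14, 15, 18, 19]; color 3: [7, 9, 10, 11, 13, 16].

χ(G) = 3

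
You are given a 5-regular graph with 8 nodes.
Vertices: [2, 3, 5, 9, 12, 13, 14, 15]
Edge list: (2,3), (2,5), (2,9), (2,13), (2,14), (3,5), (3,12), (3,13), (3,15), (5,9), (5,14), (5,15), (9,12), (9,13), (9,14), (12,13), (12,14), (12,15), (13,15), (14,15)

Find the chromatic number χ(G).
χ(G) = 4

Clique number ω(G) = 4 (lower bound: χ ≥ ω).
The clique on [2, 5, 9, 14] has size 4, forcing χ ≥ 4, and the coloring below uses 4 colors, so χ(G) = 4.
A valid 4-coloring: color 1: [2, 12]; color 2: [9, 15]; color 3: [5, 13]; color 4: [3, 14].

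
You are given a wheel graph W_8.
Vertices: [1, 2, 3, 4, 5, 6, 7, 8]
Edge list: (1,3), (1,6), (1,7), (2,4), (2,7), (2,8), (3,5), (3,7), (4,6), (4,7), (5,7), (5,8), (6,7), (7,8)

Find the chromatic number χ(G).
χ(G) = 4

Clique number ω(G) = 3 (lower bound: χ ≥ ω).
Odd cycle [6, 4, 2, 8, 5, 3, 1] needs 3 colors (χ ≥ 3).
Vertex 7 is adjacent to every vertex of [1, 2, 3, 4, 5, 6, 8], which already need 3 colors among themselves, so 7 needs a new color (χ ≥ 4).
The coloring below uses 4 colors, so χ(G) = 4.
A valid 4-coloring: color 1: [7]; color 2: [2, 3, 6]; color 3: [1, 4, 8]; color 4: [5].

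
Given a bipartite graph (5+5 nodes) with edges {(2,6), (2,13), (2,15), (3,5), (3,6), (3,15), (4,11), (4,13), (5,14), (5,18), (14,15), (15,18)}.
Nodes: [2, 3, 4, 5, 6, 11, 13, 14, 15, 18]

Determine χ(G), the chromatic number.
Clique number ω(G) = 2 (lower bound: χ ≥ ω).
The graph is bipartite (no odd cycle), so 2 colors suffice: χ(G) = 2.
A valid 2-coloring: color 1: [5, 6, 11, 13, 15]; color 2: [2, 3, 4, 14, 18].

χ(G) = 2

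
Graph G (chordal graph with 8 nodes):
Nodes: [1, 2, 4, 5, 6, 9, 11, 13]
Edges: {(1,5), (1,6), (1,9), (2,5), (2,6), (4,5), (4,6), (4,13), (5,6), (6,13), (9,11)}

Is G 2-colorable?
The clique on vertices [4, 6, 13] has size 3 > 2, so it alone needs 3 colors.

No, G is not 2-colorable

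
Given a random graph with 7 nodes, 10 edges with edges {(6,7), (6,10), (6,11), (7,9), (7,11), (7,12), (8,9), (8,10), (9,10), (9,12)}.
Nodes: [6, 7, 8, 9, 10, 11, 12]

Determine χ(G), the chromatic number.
Clique number ω(G) = 3 (lower bound: χ ≥ ω).
The clique on [8, 9, 10] has size 3, forcing χ ≥ 3, and the coloring below uses 3 colors, so χ(G) = 3.
A valid 3-coloring: color 1: [7, 10]; color 2: [9, 11]; color 3: [6, 8, 12].

χ(G) = 3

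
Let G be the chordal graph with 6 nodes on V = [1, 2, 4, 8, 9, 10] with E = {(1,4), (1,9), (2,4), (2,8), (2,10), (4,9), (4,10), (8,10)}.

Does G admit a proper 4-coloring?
Yes, G is 4-colorable

A valid 4-coloring: color 1: [4, 8]; color 2: [2, 9]; color 3: [1, 10].
(χ(G) = 3 ≤ 4.)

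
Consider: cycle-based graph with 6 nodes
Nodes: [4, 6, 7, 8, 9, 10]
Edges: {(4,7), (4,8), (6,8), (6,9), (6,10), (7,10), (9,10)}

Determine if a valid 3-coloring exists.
A valid 3-coloring: color 1: [4, 10]; color 2: [6, 7]; color 3: [8, 9].
(χ(G) = 3 ≤ 3.)

Yes, G is 3-colorable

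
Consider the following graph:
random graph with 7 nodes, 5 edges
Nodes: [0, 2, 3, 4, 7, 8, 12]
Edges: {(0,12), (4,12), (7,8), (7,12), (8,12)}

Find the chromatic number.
Clique number ω(G) = 3 (lower bound: χ ≥ ω).
The clique on [7, 8, 12] has size 3, forcing χ ≥ 3, and the coloring below uses 3 colors, so χ(G) = 3.
A valid 3-coloring: color 1: [2, 3, 12]; color 2: [0, 4, 8]; color 3: [7].

χ(G) = 3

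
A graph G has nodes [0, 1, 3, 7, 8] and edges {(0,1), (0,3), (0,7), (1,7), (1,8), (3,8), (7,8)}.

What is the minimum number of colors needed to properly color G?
χ(G) = 3

Clique number ω(G) = 3 (lower bound: χ ≥ ω).
The clique on [0, 1, 7] has size 3, forcing χ ≥ 3, and the coloring below uses 3 colors, so χ(G) = 3.
A valid 3-coloring: color 1: [0, 8]; color 2: [1, 3]; color 3: [7].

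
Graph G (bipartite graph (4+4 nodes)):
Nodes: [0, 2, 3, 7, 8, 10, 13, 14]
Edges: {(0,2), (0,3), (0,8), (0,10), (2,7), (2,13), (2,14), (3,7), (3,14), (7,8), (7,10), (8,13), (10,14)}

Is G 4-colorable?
A valid 4-coloring: color 1: [0, 7, 13, 14]; color 2: [2, 3, 8, 10].
(χ(G) = 2 ≤ 4.)

Yes, G is 4-colorable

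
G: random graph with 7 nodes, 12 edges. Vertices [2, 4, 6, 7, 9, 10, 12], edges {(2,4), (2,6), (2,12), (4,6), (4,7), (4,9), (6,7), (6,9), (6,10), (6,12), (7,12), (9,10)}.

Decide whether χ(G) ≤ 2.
No, G is not 2-colorable

The clique on vertices [6, 9, 10] has size 3 > 2, so it alone needs 3 colors.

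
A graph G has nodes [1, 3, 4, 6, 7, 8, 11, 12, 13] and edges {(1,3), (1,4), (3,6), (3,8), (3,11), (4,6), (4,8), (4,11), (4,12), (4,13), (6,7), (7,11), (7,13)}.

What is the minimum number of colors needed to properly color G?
Clique number ω(G) = 2 (lower bound: χ ≥ ω).
The graph is bipartite (no odd cycle), so 2 colors suffice: χ(G) = 2.
A valid 2-coloring: color 1: [3, 4, 7]; color 2: [1, 6, 8, 11, 12, 13].

χ(G) = 2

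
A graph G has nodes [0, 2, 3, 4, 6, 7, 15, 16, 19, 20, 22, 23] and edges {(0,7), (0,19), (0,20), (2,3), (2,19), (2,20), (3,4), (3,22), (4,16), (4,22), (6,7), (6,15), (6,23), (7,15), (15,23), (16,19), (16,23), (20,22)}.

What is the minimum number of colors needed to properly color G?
χ(G) = 3

Clique number ω(G) = 3 (lower bound: χ ≥ ω).
The clique on [3, 4, 22] has size 3, forcing χ ≥ 3, and the coloring below uses 3 colors, so χ(G) = 3.
A valid 3-coloring: color 1: [0, 2, 15, 16, 22]; color 2: [3, 6, 19, 20]; color 3: [4, 7, 23].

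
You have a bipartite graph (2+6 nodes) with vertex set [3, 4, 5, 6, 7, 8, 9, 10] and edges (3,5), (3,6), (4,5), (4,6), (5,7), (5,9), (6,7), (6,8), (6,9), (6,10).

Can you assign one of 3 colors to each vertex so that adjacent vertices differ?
Yes, G is 3-colorable

A valid 3-coloring: color 1: [5, 6]; color 2: [3, 4, 7, 8, 9, 10].
(χ(G) = 2 ≤ 3.)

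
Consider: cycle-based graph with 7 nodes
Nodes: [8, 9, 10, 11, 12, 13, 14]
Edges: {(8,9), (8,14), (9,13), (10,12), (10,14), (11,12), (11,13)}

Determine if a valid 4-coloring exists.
A valid 4-coloring: color 1: [8, 10, 11]; color 2: [9, 12, 14]; color 3: [13].
(χ(G) = 3 ≤ 4.)

Yes, G is 4-colorable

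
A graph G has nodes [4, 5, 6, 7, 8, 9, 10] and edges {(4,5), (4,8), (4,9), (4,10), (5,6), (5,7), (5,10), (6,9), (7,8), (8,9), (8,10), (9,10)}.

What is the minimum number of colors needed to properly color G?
Clique number ω(G) = 4 (lower bound: χ ≥ ω).
The clique on [4, 8, 9, 10] has size 4, forcing χ ≥ 4, and the coloring below uses 4 colors, so χ(G) = 4.
A valid 4-coloring: color 1: [5, 8]; color 2: [4, 6, 7]; color 3: [10]; color 4: [9].

χ(G) = 4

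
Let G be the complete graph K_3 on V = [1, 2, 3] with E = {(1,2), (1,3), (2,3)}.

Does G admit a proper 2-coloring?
The clique on vertices [1, 2, 3] has size 3 > 2, so it alone needs 3 colors.

No, G is not 2-colorable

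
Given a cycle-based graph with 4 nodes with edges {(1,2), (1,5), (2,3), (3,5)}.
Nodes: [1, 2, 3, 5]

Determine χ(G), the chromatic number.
χ(G) = 2

Clique number ω(G) = 2 (lower bound: χ ≥ ω).
The graph is bipartite (no odd cycle), so 2 colors suffice: χ(G) = 2.
A valid 2-coloring: color 1: [2, 5]; color 2: [1, 3].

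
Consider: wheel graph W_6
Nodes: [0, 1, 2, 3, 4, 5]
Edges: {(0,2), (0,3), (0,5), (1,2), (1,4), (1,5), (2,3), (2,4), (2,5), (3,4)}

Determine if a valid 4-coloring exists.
Yes, G is 4-colorable

A valid 4-coloring: color 1: [2]; color 2: [0, 4]; color 3: [3, 5]; color 4: [1].
(χ(G) = 4 ≤ 4.)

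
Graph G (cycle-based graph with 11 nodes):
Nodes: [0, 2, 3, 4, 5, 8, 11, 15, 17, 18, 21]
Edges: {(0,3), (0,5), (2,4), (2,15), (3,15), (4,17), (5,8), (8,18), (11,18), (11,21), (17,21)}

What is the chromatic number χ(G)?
Clique number ω(G) = 2 (lower bound: χ ≥ ω).
Odd cycle [5, 0, 3, 15, 2, 4, 17, 21, 11, 18, 8] needs 3 colors (χ ≥ 3).
The coloring below uses 3 colors, so χ(G) = 3.
A valid 3-coloring: color 1: [2, 3, 5, 17, 18]; color 2: [0, 4, 8, 15, 21]; color 3: [11].

χ(G) = 3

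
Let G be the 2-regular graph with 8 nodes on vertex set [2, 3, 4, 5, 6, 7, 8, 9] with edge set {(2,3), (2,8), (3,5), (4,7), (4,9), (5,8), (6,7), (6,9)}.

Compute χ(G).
χ(G) = 2

Clique number ω(G) = 2 (lower bound: χ ≥ ω).
The graph is bipartite (no odd cycle), so 2 colors suffice: χ(G) = 2.
A valid 2-coloring: color 1: [3, 4, 6, 8]; color 2: [2, 5, 7, 9].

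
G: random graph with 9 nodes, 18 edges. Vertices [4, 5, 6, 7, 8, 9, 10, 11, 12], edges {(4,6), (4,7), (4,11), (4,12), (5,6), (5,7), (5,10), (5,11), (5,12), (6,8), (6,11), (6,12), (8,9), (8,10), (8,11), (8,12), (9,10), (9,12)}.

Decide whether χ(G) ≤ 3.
Yes, G is 3-colorable

A valid 3-coloring: color 1: [6, 7, 9]; color 2: [4, 5, 8]; color 3: [10, 11, 12].
(χ(G) = 3 ≤ 3.)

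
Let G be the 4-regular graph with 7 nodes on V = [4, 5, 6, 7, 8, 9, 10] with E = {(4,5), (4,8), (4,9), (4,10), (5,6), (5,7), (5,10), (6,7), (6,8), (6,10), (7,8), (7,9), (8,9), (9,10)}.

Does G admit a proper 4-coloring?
Yes, G is 4-colorable

A valid 4-coloring: color 1: [4, 6]; color 2: [5, 9]; color 3: [8, 10]; color 4: [7].
(χ(G) = 4 ≤ 4.)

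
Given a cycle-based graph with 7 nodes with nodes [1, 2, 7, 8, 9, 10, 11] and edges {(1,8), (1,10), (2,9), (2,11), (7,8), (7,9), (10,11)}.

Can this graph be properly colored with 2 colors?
Odd cycle [8, 7, 9, 2, 11, 10, 1] needs 3 colors (χ ≥ 3).
Hence χ(G) ≥ 3 > 2, so no proper 2-coloring exists.

No, G is not 2-colorable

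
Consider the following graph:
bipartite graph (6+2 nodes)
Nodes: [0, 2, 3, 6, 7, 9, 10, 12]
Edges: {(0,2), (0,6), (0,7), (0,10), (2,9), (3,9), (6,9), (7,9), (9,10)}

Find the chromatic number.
Clique number ω(G) = 2 (lower bound: χ ≥ ω).
The graph is bipartite (no odd cycle), so 2 colors suffice: χ(G) = 2.
A valid 2-coloring: color 1: [0, 9, 12]; color 2: [2, 3, 6, 7, 10].

χ(G) = 2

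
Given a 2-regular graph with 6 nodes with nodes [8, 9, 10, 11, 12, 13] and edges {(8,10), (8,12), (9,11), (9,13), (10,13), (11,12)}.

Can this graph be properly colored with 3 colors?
Yes, G is 3-colorable

A valid 3-coloring: color 1: [9, 10, 12]; color 2: [8, 11, 13].
(χ(G) = 2 ≤ 3.)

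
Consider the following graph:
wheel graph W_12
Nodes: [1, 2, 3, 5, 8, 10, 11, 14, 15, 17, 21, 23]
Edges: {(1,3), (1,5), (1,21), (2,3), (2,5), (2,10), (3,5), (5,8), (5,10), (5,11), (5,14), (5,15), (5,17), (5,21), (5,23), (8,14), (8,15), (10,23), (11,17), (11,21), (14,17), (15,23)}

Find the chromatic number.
χ(G) = 4

Clique number ω(G) = 3 (lower bound: χ ≥ ω).
Odd cycle [8, 14, 17, 11, 21, 1, 3, 2, 10, 23, 15] needs 3 colors (χ ≥ 3).
Vertex 5 is adjacent to every vertex of [1, 2, 3, 8, 10, 11, 14, 15, 17, 21, 23], which already need 3 colors among themselves, so 5 needs a new color (χ ≥ 4).
The coloring below uses 4 colors, so χ(G) = 4.
A valid 4-coloring: color 1: [5]; color 2: [3, 8, 17, 21, 23]; color 3: [1, 2, 11, 14, 15]; color 4: [10].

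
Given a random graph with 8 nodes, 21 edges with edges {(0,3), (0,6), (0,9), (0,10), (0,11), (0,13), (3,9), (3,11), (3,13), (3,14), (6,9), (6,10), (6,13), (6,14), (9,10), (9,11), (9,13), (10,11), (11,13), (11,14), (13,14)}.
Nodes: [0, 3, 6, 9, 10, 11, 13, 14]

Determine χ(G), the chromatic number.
χ(G) = 5

Clique number ω(G) = 5 (lower bound: χ ≥ ω).
The clique on [0, 3, 9, 11, 13] has size 5, forcing χ ≥ 5, and the coloring below uses 5 colors, so χ(G) = 5.
A valid 5-coloring: color 1: [0, 14]; color 2: [6, 11]; color 3: [10, 13]; color 4: [9]; color 5: [3].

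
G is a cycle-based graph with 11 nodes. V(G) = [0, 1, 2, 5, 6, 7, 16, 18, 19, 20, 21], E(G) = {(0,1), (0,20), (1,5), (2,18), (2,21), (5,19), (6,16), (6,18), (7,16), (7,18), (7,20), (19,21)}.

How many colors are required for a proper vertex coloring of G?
Clique number ω(G) = 2 (lower bound: χ ≥ ω).
Odd cycle [0, 20, 7, 18, 2, 21, 19, 5, 1] needs 3 colors (χ ≥ 3).
The coloring below uses 3 colors, so χ(G) = 3.
A valid 3-coloring: color 1: [0, 2, 5, 6, 7]; color 2: [1, 16, 18, 20, 21]; color 3: [19].

χ(G) = 3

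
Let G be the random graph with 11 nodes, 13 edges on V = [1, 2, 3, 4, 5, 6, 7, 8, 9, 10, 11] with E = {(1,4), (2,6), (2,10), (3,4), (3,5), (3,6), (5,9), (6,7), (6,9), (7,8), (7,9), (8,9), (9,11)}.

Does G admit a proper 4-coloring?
A valid 4-coloring: color 1: [1, 2, 3, 9]; color 2: [4, 5, 6, 8, 10, 11]; color 3: [7].
(χ(G) = 3 ≤ 4.)

Yes, G is 4-colorable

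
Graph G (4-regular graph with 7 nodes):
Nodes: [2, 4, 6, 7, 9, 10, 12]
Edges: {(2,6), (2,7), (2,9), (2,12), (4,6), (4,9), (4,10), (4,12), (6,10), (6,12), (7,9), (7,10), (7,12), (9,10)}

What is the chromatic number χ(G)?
χ(G) = 4

Clique number ω(G) = 3 (lower bound: χ ≥ ω).
Suppose a proper 3-coloring c exists. The clique [2, 6, 12] takes 3 distinct colors; by symmetry let c(2) = 1, c(6) = 2, c(12) = 3.
- Vertex 4: neighbors [6, 12] already have colors [2, 3] ⇒ c(4) = 1.
- Vertex 7: neighbors [2, 12] already have colors [1, 3] ⇒ c(7) = 2.
- Vertex 9: neighbors [2, 7] already have colors [1, 2] ⇒ c(9) = 3.
- Vertex 10: neighbors [4, 6, 9] already have colors [1, 2, 3] — all 3 colors blocked. Contradiction.
The forced assignments end in a contradiction, so G has no proper 3-coloring (χ ≥ 4).
The coloring below uses 4 colors, so χ(G) = 4.
A valid 4-coloring: color 1: [6, 9]; color 2: [10, 12]; color 3: [4, 7]; color 4: [2].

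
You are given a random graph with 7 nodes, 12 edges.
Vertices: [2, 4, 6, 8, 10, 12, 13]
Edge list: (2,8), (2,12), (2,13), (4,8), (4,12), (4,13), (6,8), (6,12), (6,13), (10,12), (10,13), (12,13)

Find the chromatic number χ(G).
Clique number ω(G) = 3 (lower bound: χ ≥ ω).
The clique on [2, 12, 13] has size 3, forcing χ ≥ 3, and the coloring below uses 3 colors, so χ(G) = 3.
A valid 3-coloring: color 1: [8, 13]; color 2: [12]; color 3: [2, 4, 6, 10].

χ(G) = 3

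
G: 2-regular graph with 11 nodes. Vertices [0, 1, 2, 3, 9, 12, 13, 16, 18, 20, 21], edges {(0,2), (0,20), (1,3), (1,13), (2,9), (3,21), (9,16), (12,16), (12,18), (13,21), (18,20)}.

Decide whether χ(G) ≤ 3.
A valid 3-coloring: color 1: [3, 9, 12, 13, 20]; color 2: [1, 2, 16, 18, 21]; color 3: [0].
(χ(G) = 3 ≤ 3.)

Yes, G is 3-colorable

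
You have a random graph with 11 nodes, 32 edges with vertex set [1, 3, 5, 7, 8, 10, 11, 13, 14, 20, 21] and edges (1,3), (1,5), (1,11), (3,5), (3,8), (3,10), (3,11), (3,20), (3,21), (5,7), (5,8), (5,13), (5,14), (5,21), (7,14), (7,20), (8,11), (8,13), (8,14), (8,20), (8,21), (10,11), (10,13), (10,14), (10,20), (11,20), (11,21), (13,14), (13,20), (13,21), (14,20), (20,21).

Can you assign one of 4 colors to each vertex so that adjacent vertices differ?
The clique on vertices [3, 8, 11, 20, 21] has size 5 > 4, so it alone needs 5 colors.

No, G is not 4-colorable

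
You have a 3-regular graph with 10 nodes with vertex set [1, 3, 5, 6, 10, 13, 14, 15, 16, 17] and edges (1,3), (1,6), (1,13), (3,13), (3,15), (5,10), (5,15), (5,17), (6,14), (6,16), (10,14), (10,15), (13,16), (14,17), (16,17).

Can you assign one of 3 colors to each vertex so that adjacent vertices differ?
A valid 3-coloring: color 1: [13, 14, 15]; color 2: [1, 5, 16]; color 3: [3, 6, 10, 17].
(χ(G) = 3 ≤ 3.)

Yes, G is 3-colorable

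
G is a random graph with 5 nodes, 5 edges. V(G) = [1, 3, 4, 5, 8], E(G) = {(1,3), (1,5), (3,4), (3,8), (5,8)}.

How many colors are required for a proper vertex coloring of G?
Clique number ω(G) = 2 (lower bound: χ ≥ ω).
The graph is bipartite (no odd cycle), so 2 colors suffice: χ(G) = 2.
A valid 2-coloring: color 1: [3, 5]; color 2: [1, 4, 8].

χ(G) = 2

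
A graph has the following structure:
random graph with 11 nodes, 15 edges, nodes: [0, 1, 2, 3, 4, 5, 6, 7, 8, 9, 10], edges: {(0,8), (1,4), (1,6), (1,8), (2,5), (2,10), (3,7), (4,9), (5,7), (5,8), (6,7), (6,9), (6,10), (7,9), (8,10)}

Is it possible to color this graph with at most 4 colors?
A valid 4-coloring: color 1: [2, 3, 4, 6, 8]; color 2: [0, 1, 7, 10]; color 3: [5, 9].
(χ(G) = 3 ≤ 4.)

Yes, G is 4-colorable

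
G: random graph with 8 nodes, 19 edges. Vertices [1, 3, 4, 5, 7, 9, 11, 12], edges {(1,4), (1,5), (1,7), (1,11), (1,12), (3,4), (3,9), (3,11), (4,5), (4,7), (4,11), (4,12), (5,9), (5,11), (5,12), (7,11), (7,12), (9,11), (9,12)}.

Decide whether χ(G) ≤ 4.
Yes, G is 4-colorable

A valid 4-coloring: color 1: [4, 9]; color 2: [11, 12]; color 3: [1, 3]; color 4: [5, 7].
(χ(G) = 4 ≤ 4.)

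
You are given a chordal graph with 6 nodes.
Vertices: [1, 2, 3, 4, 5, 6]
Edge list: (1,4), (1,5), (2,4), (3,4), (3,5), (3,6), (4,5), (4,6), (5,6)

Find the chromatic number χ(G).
Clique number ω(G) = 4 (lower bound: χ ≥ ω).
The clique on [3, 4, 5, 6] has size 4, forcing χ ≥ 4, and the coloring below uses 4 colors, so χ(G) = 4.
A valid 4-coloring: color 1: [4]; color 2: [2, 5]; color 3: [1, 6]; color 4: [3].

χ(G) = 4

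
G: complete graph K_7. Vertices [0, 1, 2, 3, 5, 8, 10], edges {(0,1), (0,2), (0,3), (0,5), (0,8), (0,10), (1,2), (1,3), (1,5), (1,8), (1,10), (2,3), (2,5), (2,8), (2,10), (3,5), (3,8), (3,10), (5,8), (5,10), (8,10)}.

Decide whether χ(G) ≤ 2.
The clique on vertices [0, 1, 2, 3, 5, 8, 10] has size 7 > 2, so it alone needs 7 colors.

No, G is not 2-colorable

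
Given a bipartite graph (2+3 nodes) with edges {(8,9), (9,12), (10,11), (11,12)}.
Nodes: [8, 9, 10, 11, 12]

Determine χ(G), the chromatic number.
χ(G) = 2

Clique number ω(G) = 2 (lower bound: χ ≥ ω).
The graph is bipartite (no odd cycle), so 2 colors suffice: χ(G) = 2.
A valid 2-coloring: color 1: [9, 11]; color 2: [8, 10, 12].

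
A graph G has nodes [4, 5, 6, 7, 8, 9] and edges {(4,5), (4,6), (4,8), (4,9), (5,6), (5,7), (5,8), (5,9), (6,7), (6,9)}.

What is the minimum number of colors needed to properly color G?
χ(G) = 4

Clique number ω(G) = 4 (lower bound: χ ≥ ω).
The clique on [4, 5, 6, 9] has size 4, forcing χ ≥ 4, and the coloring below uses 4 colors, so χ(G) = 4.
A valid 4-coloring: color 1: [5]; color 2: [4, 7]; color 3: [6, 8]; color 4: [9].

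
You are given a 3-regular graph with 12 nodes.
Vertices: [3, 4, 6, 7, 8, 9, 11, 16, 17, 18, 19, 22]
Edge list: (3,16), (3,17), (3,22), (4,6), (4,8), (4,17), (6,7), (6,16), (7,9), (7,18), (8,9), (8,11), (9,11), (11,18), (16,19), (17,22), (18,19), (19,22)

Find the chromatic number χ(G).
χ(G) = 3

Clique number ω(G) = 3 (lower bound: χ ≥ ω).
The clique on [3, 17, 22] has size 3, forcing χ ≥ 3, and the coloring below uses 3 colors, so χ(G) = 3.
A valid 3-coloring: color 1: [4, 9, 16, 18, 22]; color 2: [6, 8, 17, 19]; color 3: [3, 7, 11].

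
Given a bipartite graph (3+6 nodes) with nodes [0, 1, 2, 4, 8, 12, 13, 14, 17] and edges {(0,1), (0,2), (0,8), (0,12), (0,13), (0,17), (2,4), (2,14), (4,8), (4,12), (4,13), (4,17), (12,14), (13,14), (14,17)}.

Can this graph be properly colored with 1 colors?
No, G is not 1-colorable

Edge (0,1) forces its endpoints to differ, so 1 color is not enough.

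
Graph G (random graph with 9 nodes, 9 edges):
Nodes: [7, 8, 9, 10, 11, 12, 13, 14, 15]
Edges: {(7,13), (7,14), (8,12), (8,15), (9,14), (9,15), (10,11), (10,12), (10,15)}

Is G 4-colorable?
A valid 4-coloring: color 1: [11, 12, 13, 14, 15]; color 2: [7, 8, 9, 10].
(χ(G) = 2 ≤ 4.)

Yes, G is 4-colorable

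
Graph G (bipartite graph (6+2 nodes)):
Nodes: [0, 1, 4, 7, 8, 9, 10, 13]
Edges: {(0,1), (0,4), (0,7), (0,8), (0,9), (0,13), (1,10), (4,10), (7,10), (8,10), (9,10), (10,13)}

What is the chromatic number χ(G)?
Clique number ω(G) = 2 (lower bound: χ ≥ ω).
The graph is bipartite (no odd cycle), so 2 colors suffice: χ(G) = 2.
A valid 2-coloring: color 1: [0, 10]; color 2: [1, 4, 7, 8, 9, 13].

χ(G) = 2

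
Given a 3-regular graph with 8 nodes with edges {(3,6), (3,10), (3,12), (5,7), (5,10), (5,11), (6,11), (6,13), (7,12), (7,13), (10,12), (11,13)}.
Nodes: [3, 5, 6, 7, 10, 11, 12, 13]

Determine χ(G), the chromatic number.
χ(G) = 3

Clique number ω(G) = 3 (lower bound: χ ≥ ω).
The clique on [3, 10, 12] has size 3, forcing χ ≥ 3, and the coloring below uses 3 colors, so χ(G) = 3.
A valid 3-coloring: color 1: [3, 5, 13]; color 2: [7, 10, 11]; color 3: [6, 12].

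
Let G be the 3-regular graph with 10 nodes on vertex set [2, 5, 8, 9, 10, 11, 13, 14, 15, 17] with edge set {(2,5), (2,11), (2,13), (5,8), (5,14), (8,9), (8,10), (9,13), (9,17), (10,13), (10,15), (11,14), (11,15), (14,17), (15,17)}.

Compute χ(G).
Clique number ω(G) = 2 (lower bound: χ ≥ ω).
Odd cycle [5, 2, 13, 10, 8] needs 3 colors (χ ≥ 3).
The coloring below uses 3 colors, so χ(G) = 3.
A valid 3-coloring: color 1: [5, 10, 11, 17]; color 2: [8, 13, 14, 15]; color 3: [2, 9].

χ(G) = 3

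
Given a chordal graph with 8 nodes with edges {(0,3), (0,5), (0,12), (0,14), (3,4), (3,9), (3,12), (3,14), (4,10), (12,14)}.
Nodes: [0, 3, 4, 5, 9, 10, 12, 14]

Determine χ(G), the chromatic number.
Clique number ω(G) = 4 (lower bound: χ ≥ ω).
The clique on [0, 3, 12, 14] has size 4, forcing χ ≥ 4, and the coloring below uses 4 colors, so χ(G) = 4.
A valid 4-coloring: color 1: [3, 5, 10]; color 2: [0, 4, 9]; color 3: [12]; color 4: [14].

χ(G) = 4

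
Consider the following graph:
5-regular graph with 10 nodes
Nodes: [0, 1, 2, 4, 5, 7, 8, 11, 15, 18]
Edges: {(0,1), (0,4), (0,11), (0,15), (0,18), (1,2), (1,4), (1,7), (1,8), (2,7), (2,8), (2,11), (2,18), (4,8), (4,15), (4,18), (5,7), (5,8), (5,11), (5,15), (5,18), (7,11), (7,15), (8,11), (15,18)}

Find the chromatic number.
Clique number ω(G) = 4 (lower bound: χ ≥ ω).
The clique on [0, 4, 15, 18] has size 4, forcing χ ≥ 4, and the coloring below uses 4 colors, so χ(G) = 4.
A valid 4-coloring: color 1: [2, 4, 5]; color 2: [1, 11, 18]; color 3: [8, 15]; color 4: [0, 7].

χ(G) = 4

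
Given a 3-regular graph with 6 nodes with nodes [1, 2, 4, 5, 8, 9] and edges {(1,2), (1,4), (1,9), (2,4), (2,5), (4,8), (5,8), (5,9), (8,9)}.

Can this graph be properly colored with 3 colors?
Yes, G is 3-colorable

A valid 3-coloring: color 1: [2, 8]; color 2: [1, 5]; color 3: [4, 9].
(χ(G) = 3 ≤ 3.)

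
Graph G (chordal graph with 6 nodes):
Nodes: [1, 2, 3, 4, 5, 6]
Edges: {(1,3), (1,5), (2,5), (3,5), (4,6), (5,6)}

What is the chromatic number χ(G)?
χ(G) = 3

Clique number ω(G) = 3 (lower bound: χ ≥ ω).
The clique on [1, 3, 5] has size 3, forcing χ ≥ 3, and the coloring below uses 3 colors, so χ(G) = 3.
A valid 3-coloring: color 1: [4, 5]; color 2: [2, 3, 6]; color 3: [1].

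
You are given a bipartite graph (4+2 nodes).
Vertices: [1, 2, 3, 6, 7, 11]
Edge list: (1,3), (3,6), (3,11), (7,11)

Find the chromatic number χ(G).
χ(G) = 2

Clique number ω(G) = 2 (lower bound: χ ≥ ω).
The graph is bipartite (no odd cycle), so 2 colors suffice: χ(G) = 2.
A valid 2-coloring: color 1: [2, 3, 7]; color 2: [1, 6, 11].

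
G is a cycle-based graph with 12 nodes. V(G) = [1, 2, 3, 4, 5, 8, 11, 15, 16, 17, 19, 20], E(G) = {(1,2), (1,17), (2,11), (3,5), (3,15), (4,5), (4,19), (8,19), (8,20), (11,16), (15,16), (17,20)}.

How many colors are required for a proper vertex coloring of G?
Clique number ω(G) = 2 (lower bound: χ ≥ ω).
The graph is bipartite (no odd cycle), so 2 colors suffice: χ(G) = 2.
A valid 2-coloring: color 1: [2, 3, 4, 8, 16, 17]; color 2: [1, 5, 11, 15, 19, 20].

χ(G) = 2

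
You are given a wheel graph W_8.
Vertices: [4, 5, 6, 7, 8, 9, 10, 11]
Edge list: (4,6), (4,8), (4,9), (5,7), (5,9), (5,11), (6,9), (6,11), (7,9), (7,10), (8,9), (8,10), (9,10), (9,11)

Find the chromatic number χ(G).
χ(G) = 4

Clique number ω(G) = 3 (lower bound: χ ≥ ω).
Odd cycle [5, 7, 10, 8, 4, 6, 11] needs 3 colors (χ ≥ 3).
Vertex 9 is adjacent to every vertex of [4, 5, 6, 7, 8, 10, 11], which already need 3 colors among themselves, so 9 needs a new color (χ ≥ 4).
The coloring below uses 4 colors, so χ(G) = 4.
A valid 4-coloring: color 1: [9]; color 2: [5, 6, 10]; color 3: [7, 8, 11]; color 4: [4].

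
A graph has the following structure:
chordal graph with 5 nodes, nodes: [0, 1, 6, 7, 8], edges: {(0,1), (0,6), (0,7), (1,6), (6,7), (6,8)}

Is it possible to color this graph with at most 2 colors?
The clique on vertices [0, 1, 6] has size 3 > 2, so it alone needs 3 colors.

No, G is not 2-colorable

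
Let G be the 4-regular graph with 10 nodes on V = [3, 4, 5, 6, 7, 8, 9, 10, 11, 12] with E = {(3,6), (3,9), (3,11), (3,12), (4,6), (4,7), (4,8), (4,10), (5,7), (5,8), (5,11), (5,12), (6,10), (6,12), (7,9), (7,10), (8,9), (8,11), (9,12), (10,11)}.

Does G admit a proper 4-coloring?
Yes, G is 4-colorable

A valid 4-coloring: color 1: [7, 8, 12]; color 2: [6, 9, 11]; color 3: [3, 5, 10]; color 4: [4].
(χ(G) = 4 ≤ 4.)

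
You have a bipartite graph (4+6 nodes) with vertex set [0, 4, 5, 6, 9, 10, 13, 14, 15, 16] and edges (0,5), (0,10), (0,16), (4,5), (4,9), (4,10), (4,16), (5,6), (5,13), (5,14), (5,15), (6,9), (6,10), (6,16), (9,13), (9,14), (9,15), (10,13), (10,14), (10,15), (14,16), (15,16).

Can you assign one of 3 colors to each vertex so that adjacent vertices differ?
A valid 3-coloring: color 1: [5, 9, 10, 16]; color 2: [0, 4, 6, 13, 14, 15].
(χ(G) = 2 ≤ 3.)

Yes, G is 3-colorable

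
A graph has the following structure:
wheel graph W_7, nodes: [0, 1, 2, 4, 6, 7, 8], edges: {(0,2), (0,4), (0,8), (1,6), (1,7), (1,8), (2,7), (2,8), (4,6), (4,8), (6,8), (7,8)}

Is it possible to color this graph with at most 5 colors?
A valid 5-coloring: color 1: [8]; color 2: [1, 2, 4]; color 3: [0, 6, 7].
(χ(G) = 3 ≤ 5.)

Yes, G is 5-colorable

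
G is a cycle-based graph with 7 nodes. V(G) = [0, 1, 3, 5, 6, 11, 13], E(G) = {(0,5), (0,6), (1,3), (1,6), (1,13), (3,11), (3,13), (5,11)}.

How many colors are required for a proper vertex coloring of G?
Clique number ω(G) = 3 (lower bound: χ ≥ ω).
The clique on [1, 3, 13] has size 3, forcing χ ≥ 3, and the coloring below uses 3 colors, so χ(G) = 3.
A valid 3-coloring: color 1: [3, 5, 6]; color 2: [0, 1, 11]; color 3: [13].

χ(G) = 3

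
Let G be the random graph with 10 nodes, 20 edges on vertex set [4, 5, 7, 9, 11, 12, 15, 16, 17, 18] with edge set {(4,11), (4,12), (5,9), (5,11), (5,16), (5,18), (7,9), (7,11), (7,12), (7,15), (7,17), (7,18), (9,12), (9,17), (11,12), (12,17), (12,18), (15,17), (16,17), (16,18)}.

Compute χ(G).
Clique number ω(G) = 4 (lower bound: χ ≥ ω).
The clique on [7, 9, 12, 17] has size 4, forcing χ ≥ 4, and the coloring below uses 4 colors, so χ(G) = 4.
A valid 4-coloring: color 1: [4, 5, 7]; color 2: [12, 15, 16]; color 3: [11, 17, 18]; color 4: [9].

χ(G) = 4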